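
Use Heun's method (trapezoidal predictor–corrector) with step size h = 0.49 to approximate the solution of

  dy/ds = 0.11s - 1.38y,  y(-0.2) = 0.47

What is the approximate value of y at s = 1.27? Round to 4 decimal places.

0.1351

Heun: k1 = f(s_n, y_n); k2 = f(s_n + h, y_n + h·k1); y_{n+1} = y_n + (h/2)·(k1 + k2).
s=-0.200000, y=0.470000:
  k1 = f(-0.200000, 0.470000) = -0.670600
  k2 = f(0.290000, 0.141406) = -0.163240
  y ← 0.470000 + (0.49/2)·(-0.670600 + (-0.163240)) = 0.265709
s=0.290000, y=0.265709:
  k1 = f(0.290000, 0.265709) = -0.334779
  k2 = f(0.780000, 0.101668) = -0.054501
  y ← 0.265709 + (0.49/2)·(-0.334779 + (-0.054501)) = 0.170336
s=0.780000, y=0.170336:
  k1 = f(0.780000, 0.170336) = -0.149263
  k2 = f(1.270000, 0.097197) = 0.005569
  y ← 0.170336 + (0.49/2)·(-0.149263 + 0.005569) = 0.135130
y(1.27) ≈ 0.1351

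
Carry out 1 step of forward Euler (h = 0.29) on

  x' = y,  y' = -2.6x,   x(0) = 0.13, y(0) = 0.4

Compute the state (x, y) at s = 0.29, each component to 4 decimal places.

0.2460, 0.3020

Euler on (x,y): x_{n+1} = x_n + h·x', y_{n+1} = y_n + h·y'.
0.000000: (0.130000, 0.400000); f=(0.400000, -0.338000) → (0.246000, 0.301980)
(x(0.29), y(0.29)) ≈ (0.2460, 0.3020)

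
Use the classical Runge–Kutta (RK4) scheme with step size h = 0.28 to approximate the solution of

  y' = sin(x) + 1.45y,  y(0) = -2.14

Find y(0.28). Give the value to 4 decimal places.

RK4: k1 = f(x_n, y_n); k2 = f(x_n + h/2, y_n + (h/2)·k1); k3 = f(x_n + h/2, y_n + (h/2)·k2); k4 = f(x_n + h, y_n + h·k3); y_{n+1} = y_n + (h/6)·(k1 + 2k2 + 2k3 + k4).
x=0.000000, y=-2.140000:
  k1 = f(0.000000, -2.140000) = -3.103000
  k2 = f(0.140000, -2.574420) = -3.593366
  k3 = f(0.140000, -2.643071) = -3.692910
  k4 = f(0.280000, -3.174015) = -4.325966
  y ← -2.140000 + (0.28/6)·(k1 + 2k2 + 2k3 + k4) = -3.166738
y(0.28) ≈ -3.1667

-3.1667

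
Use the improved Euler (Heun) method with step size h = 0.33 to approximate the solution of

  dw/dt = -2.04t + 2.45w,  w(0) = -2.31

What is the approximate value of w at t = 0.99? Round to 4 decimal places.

Heun: k1 = f(t_n, w_n); k2 = f(t_n + h, w_n + h·k1); w_{n+1} = w_n + (h/2)·(k1 + k2).
t=0.000000, w=-2.310000:
  k1 = f(0.000000, -2.310000) = -5.659500
  k2 = f(0.330000, -4.177635) = -10.908406
  w ← -2.310000 + (0.33/2)·(-5.659500 + (-10.908406)) = -5.043704
t=0.330000, w=-5.043704:
  k1 = f(0.330000, -5.043704) = -13.030276
  k2 = f(0.660000, -9.343695) = -24.238454
  w ← -5.043704 + (0.33/2)·(-13.030276 + (-24.238454)) = -11.193045
t=0.660000, w=-11.193045:
  k1 = f(0.660000, -11.193045) = -28.769360
  k2 = f(0.990000, -20.686934) = -52.702587
  w ← -11.193045 + (0.33/2)·(-28.769360 + (-52.702587)) = -24.635916
w(0.99) ≈ -24.6359

-24.6359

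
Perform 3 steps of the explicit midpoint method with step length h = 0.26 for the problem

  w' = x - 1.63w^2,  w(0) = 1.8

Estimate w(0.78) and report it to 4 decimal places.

Midpoint: k1 = f(x_n, w_n); k2 = f(x_n + h/2, w_n + (h/2)·k1); w_{n+1} = w_n + h·k2.
x=0.000000, w=1.800000:
  k1 = f(0.000000, 1.800000) = -5.281200
  k2 = f(0.130000, 1.113444) = -1.890805
  w ← 1.800000 + 0.26·(-1.890805) = 1.308391
x=0.260000, w=1.308391:
  k1 = f(0.260000, 1.308391) = -2.530375
  k2 = f(0.390000, 0.979442) = -1.173670
  w ← 1.308391 + 0.26·(-1.173670) = 1.003237
x=0.520000, w=1.003237:
  k1 = f(0.520000, 1.003237) = -1.120568
  k2 = f(0.650000, 0.857563) = -0.548724
  w ← 1.003237 + 0.26·(-0.548724) = 0.860568
w(0.78) ≈ 0.8606

0.8606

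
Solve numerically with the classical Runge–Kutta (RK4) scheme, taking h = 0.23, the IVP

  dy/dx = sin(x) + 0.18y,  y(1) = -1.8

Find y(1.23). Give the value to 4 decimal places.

RK4: k1 = f(x_n, y_n); k2 = f(x_n + h/2, y_n + (h/2)·k1); k3 = f(x_n + h/2, y_n + (h/2)·k2); k4 = f(x_n + h, y_n + h·k3); y_{n+1} = y_n + (h/6)·(k1 + 2k2 + 2k3 + k4).
x=1.000000, y=-1.800000:
  k1 = f(1.000000, -1.800000) = 0.517471
  k2 = f(1.115000, -1.740491) = 0.584622
  k3 = f(1.115000, -1.732768) = 0.586012
  k4 = f(1.230000, -1.665217) = 0.642750
  y ← -1.800000 + (0.23/6)·(k1 + 2k2 + 2k3 + k4) = -1.665776
y(1.23) ≈ -1.6658

-1.6658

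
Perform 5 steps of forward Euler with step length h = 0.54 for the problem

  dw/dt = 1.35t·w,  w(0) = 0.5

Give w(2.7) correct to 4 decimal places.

Euler: w_{n+1} = w_n + h·f(t_n, w_n).
t=0.000000, w=0.500000: f=0.000000 → w ← 0.500000 + 0.54·0.000000 = 0.500000
t=0.540000, w=0.500000: f=0.364500 → w ← 0.500000 + 0.54·0.364500 = 0.696830
t=1.080000, w=0.696830: f=1.015978 → w ← 0.696830 + 0.54·1.015978 = 1.245458
t=1.620000, w=1.245458: f=2.723817 → w ← 1.245458 + 0.54·2.723817 = 2.716319
t=2.160000, w=2.716319: f=7.920787 → w ← 2.716319 + 0.54·7.920787 = 6.993545
w(2.7) ≈ 6.9935

6.9935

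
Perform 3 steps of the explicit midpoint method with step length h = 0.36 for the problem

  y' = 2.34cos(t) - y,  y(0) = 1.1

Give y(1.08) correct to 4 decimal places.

1.5404

Midpoint: k1 = f(t_n, y_n); k2 = f(t_n + h/2, y_n + (h/2)·k1); y_{n+1} = y_n + h·k2.
t=0.000000, y=1.100000:
  k1 = f(0.000000, 1.100000) = 1.240000
  k2 = f(0.180000, 1.323200) = 0.978994
  y ← 1.100000 + 0.36·0.978994 = 1.452438
t=0.360000, y=1.452438:
  k1 = f(0.360000, 1.452438) = 0.737561
  k2 = f(0.540000, 1.585199) = 0.421839
  y ← 1.452438 + 0.36·0.421839 = 1.604300
t=0.720000, y=1.604300:
  k1 = f(0.720000, 1.604300) = 0.154925
  k2 = f(0.900000, 1.632187) = -0.177619
  y ← 1.604300 + 0.36·(-0.177619) = 1.540357
y(1.08) ≈ 1.5404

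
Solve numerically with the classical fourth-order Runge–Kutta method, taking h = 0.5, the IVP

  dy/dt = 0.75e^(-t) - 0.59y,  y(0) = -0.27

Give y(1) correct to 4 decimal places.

0.1913

RK4: k1 = f(t_n, y_n); k2 = f(t_n + h/2, y_n + (h/2)·k1); k3 = f(t_n + h/2, y_n + (h/2)·k2); k4 = f(t_n + h, y_n + h·k3); y_{n+1} = y_n + (h/6)·(k1 + 2k2 + 2k3 + k4).
t=0.000000, y=-0.270000:
  k1 = f(0.000000, -0.270000) = 0.909300
  k2 = f(0.250000, -0.042675) = 0.609279
  k3 = f(0.250000, -0.117680) = 0.653532
  k4 = f(0.500000, 0.056766) = 0.421406
  y ← -0.270000 + (0.5/6)·(k1 + 2k2 + 2k3 + k4) = 0.051361
t=0.500000, y=0.051361:
  k1 = f(0.500000, 0.051361) = 0.424595
  k2 = f(0.750000, 0.157509) = 0.261344
  k3 = f(0.750000, 0.116697) = 0.285424
  k4 = f(1.000000, 0.194073) = 0.161407
  y ← 0.051361 + (0.5/6)·(k1 + 2k2 + 2k3 + k4) = 0.191322
y(1) ≈ 0.1913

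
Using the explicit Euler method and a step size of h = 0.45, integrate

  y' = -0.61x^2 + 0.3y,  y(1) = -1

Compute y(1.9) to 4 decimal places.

-2.1769

Euler: y_{n+1} = y_n + h·f(x_n, y_n).
x=1.000000, y=-1.000000: f=-0.910000 → y ← -1.000000 + 0.45·(-0.910000) = -1.409500
x=1.450000, y=-1.409500: f=-1.705375 → y ← -1.409500 + 0.45·(-1.705375) = -2.176919
y(1.9) ≈ -2.1769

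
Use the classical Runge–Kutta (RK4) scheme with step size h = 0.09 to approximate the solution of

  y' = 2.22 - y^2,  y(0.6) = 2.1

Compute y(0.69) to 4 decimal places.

RK4: k1 = f(x_n, y_n); k2 = f(x_n + h/2, y_n + (h/2)·k1); k3 = f(x_n + h/2, y_n + (h/2)·k2); k4 = f(x_n + h, y_n + h·k3); y_{n+1} = y_n + (h/6)·(k1 + 2k2 + 2k3 + k4).
x=0.600000, y=2.100000:
  k1 = f(0.600000, 2.100000) = -2.190000
  k2 = f(0.645000, 2.001450) = -1.785802
  k3 = f(0.645000, 2.019639) = -1.858941
  k4 = f(0.690000, 1.932695) = -1.515311
  y ← 2.100000 + (0.09/6)·(k1 + 2k2 + 2k3 + k4) = 1.935078
y(0.69) ≈ 1.9351

1.9351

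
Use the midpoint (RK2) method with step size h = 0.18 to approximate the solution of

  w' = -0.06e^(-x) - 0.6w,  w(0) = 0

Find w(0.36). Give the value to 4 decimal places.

Midpoint: k1 = f(x_n, w_n); k2 = f(x_n + h/2, w_n + (h/2)·k1); w_{n+1} = w_n + h·k2.
x=0.000000, w=0.000000:
  k1 = f(0.000000, 0.000000) = -0.060000
  k2 = f(0.090000, -0.005400) = -0.051596
  w ← 0.000000 + 0.18·(-0.051596) = -0.009287
x=0.180000, w=-0.009287:
  k1 = f(0.180000, -0.009287) = -0.044544
  k2 = f(0.270000, -0.013296) = -0.037825
  w ← -0.009287 + 0.18·(-0.037825) = -0.016096
w(0.36) ≈ -0.0161

-0.0161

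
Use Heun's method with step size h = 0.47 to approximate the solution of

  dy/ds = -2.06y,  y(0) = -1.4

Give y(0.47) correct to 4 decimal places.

Heun: k1 = f(s_n, y_n); k2 = f(s_n + h, y_n + h·k1); y_{n+1} = y_n + (h/2)·(k1 + k2).
s=0.000000, y=-1.400000:
  k1 = f(0.000000, -1.400000) = 2.884000
  k2 = f(0.470000, -0.044520) = 0.091711
  y ← -1.400000 + (0.47/2)·(2.884000 + 0.091711) = -0.700708
y(0.47) ≈ -0.7007

-0.7007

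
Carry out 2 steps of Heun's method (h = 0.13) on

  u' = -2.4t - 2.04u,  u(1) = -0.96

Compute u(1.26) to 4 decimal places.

-1.1192

Heun: k1 = f(t_n, u_n); k2 = f(t_n + h, u_n + h·k1); u_{n+1} = u_n + (h/2)·(k1 + k2).
t=1.000000, u=-0.960000:
  k1 = f(1.000000, -0.960000) = -0.441600
  k2 = f(1.130000, -1.017408) = -0.636488
  u ← -0.960000 + (0.13/2)·(-0.441600 + (-0.636488)) = -1.030076
t=1.130000, u=-1.030076:
  k1 = f(1.130000, -1.030076) = -0.610646
  k2 = f(1.260000, -1.109460) = -0.760702
  u ← -1.030076 + (0.13/2)·(-0.610646 + (-0.760702)) = -1.119213
u(1.26) ≈ -1.1192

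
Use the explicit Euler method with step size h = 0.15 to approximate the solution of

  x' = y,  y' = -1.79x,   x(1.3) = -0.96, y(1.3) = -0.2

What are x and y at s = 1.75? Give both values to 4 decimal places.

-0.9328, 0.5871

Euler on (x,y): x_{n+1} = x_n + h·x', y_{n+1} = y_n + h·y'.
1.300000: (-0.960000, -0.200000); f=(-0.200000, 1.718400) → (-0.990000, 0.057760)
1.450000: (-0.990000, 0.057760); f=(0.057760, 1.772100) → (-0.981336, 0.323575)
1.600000: (-0.981336, 0.323575); f=(0.323575, 1.756591) → (-0.932800, 0.587064)
(x(1.75), y(1.75)) ≈ (-0.9328, 0.5871)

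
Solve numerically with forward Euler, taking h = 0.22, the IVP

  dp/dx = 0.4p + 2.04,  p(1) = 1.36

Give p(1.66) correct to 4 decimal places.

3.2199

Euler: p_{n+1} = p_n + h·f(x_n, p_n).
x=1.000000, p=1.360000: f=2.584000 → p ← 1.360000 + 0.22·2.584000 = 1.928480
x=1.220000, p=1.928480: f=2.811392 → p ← 1.928480 + 0.22·2.811392 = 2.546986
x=1.440000, p=2.546986: f=3.058794 → p ← 2.546986 + 0.22·3.058794 = 3.219921
p(1.66) ≈ 3.2199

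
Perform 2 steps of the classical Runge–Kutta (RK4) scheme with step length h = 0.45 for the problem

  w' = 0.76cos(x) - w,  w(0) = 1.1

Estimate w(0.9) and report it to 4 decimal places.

RK4: k1 = f(x_n, w_n); k2 = f(x_n + h/2, w_n + (h/2)·k1); k3 = f(x_n + h/2, w_n + (h/2)·k2); k4 = f(x_n + h, w_n + h·k3); w_{n+1} = w_n + (h/6)·(k1 + 2k2 + 2k3 + k4).
x=0.000000, w=1.100000:
  k1 = f(0.000000, 1.100000) = -0.340000
  k2 = f(0.225000, 1.023500) = -0.282656
  k3 = f(0.225000, 1.036402) = -0.295559
  k4 = f(0.450000, 0.966999) = -0.282659
  w ← 1.100000 + (0.45/6)·(k1 + 2k2 + 2k3 + k4) = 0.966568
x=0.450000, w=0.966568:
  k1 = f(0.450000, 0.966568) = -0.282229
  k2 = f(0.675000, 0.903067) = -0.309730
  k3 = f(0.675000, 0.896879) = -0.303542
  k4 = f(0.900000, 0.829974) = -0.357551
  w ← 0.966568 + (0.45/6)·(k1 + 2k2 + 2k3 + k4) = 0.826594
w(0.9) ≈ 0.8266

0.8266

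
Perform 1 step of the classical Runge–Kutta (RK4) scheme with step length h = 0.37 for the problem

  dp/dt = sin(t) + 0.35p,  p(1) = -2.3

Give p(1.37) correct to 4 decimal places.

RK4: k1 = f(t_n, p_n); k2 = f(t_n + h/2, p_n + (h/2)·k1); k3 = f(t_n + h/2, p_n + (h/2)·k2); k4 = f(t_n + h, p_n + h·k3); p_{n+1} = p_n + (h/6)·(k1 + 2k2 + 2k3 + k4).
t=1.000000, p=-2.300000:
  k1 = f(1.000000, -2.300000) = 0.036471
  k2 = f(1.185000, -2.293253) = 0.123861
  k3 = f(1.185000, -2.277086) = 0.129519
  k4 = f(1.370000, -2.252078) = 0.191681
  p ← -2.300000 + (0.37/6)·(k1 + 2k2 + 2k3 + k4) = -2.254680
p(1.37) ≈ -2.2547

-2.2547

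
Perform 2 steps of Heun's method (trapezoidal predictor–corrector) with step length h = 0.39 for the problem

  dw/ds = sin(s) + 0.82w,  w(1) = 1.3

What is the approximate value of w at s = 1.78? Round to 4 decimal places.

3.4471

Heun: k1 = f(s_n, w_n); k2 = f(s_n + h, w_n + h·k1); w_{n+1} = w_n + (h/2)·(k1 + k2).
s=1.000000, w=1.300000:
  k1 = f(1.000000, 1.300000) = 1.907471
  k2 = f(1.390000, 2.043914) = 2.659710
  w ← 1.300000 + (0.39/2)·(1.907471 + 2.659710) = 2.190600
s=1.390000, w=2.190600:
  k1 = f(1.390000, 2.190600) = 2.779993
  k2 = f(1.780000, 3.274798) = 3.663531
  w ← 2.190600 + (0.39/2)·(2.779993 + 3.663531) = 3.447087
w(1.78) ≈ 3.4471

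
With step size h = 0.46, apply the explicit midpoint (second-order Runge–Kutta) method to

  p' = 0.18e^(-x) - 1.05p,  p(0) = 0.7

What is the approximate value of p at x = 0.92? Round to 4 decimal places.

Midpoint: k1 = f(x_n, p_n); k2 = f(x_n + h/2, p_n + (h/2)·k1); p_{n+1} = p_n + h·k2.
x=0.000000, p=0.700000:
  k1 = f(0.000000, 0.700000) = -0.555000
  k2 = f(0.230000, 0.572350) = -0.457951
  p ← 0.700000 + 0.46·(-0.457951) = 0.489342
x=0.460000, p=0.489342:
  k1 = f(0.460000, 0.489342) = -0.400178
  k2 = f(0.690000, 0.397301) = -0.326883
  p ← 0.489342 + 0.46·(-0.326883) = 0.338976
p(0.92) ≈ 0.3390

0.3390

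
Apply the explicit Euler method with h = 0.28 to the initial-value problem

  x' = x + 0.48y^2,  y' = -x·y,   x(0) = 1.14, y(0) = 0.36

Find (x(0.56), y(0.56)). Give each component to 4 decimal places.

1.8981, 0.1438

Euler on (x,y): x_{n+1} = x_n + h·x', y_{n+1} = y_n + h·y'.
0.000000: (1.140000, 0.360000); f=(1.202208, -0.410400) → (1.476618, 0.245088)
0.280000: (1.476618, 0.245088); f=(1.505451, -0.361901) → (1.898145, 0.143756)
(x(0.56), y(0.56)) ≈ (1.8981, 0.1438)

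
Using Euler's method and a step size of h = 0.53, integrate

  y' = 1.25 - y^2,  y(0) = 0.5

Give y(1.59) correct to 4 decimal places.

1.1157

Euler: y_{n+1} = y_n + h·f(x_n, y_n).
x=0.000000, y=0.500000: f=1.000000 → y ← 0.500000 + 0.53·1.000000 = 1.030000
x=0.530000, y=1.030000: f=0.189100 → y ← 1.030000 + 0.53·0.189100 = 1.130223
x=1.060000, y=1.130223: f=-0.027404 → y ← 1.130223 + 0.53·(-0.027404) = 1.115699
y(1.59) ≈ 1.1157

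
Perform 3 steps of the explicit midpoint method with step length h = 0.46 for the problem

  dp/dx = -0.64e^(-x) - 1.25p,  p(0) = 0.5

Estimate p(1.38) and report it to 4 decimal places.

-0.0643

Midpoint: k1 = f(x_n, p_n); k2 = f(x_n + h/2, p_n + (h/2)·k1); p_{n+1} = p_n + h·k2.
x=0.000000, p=0.500000:
  k1 = f(0.000000, 0.500000) = -1.265000
  k2 = f(0.230000, 0.209050) = -0.769814
  p ← 0.500000 + 0.46·(-0.769814) = 0.145886
x=0.460000, p=0.145886:
  k1 = f(0.460000, 0.145886) = -0.586378
  k2 = f(0.690000, 0.011019) = -0.334782
  p ← 0.145886 + 0.46·(-0.334782) = -0.008114
x=0.920000, p=-0.008114:
  k1 = f(0.920000, -0.008114) = -0.244910
  k2 = f(1.150000, -0.064443) = -0.122093
  p ← -0.008114 + 0.46·(-0.122093) = -0.064277
p(1.38) ≈ -0.0643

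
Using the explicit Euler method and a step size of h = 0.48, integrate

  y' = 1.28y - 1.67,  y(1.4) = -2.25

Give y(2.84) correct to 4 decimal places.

Euler: y_{n+1} = y_n + h·f(x_n, y_n).
x=1.400000, y=-2.250000: f=-4.550000 → y ← -2.250000 + 0.48·(-4.550000) = -4.434000
x=1.880000, y=-4.434000: f=-7.345520 → y ← -4.434000 + 0.48·(-7.345520) = -7.959850
x=2.360000, y=-7.959850: f=-11.858607 → y ← -7.959850 + 0.48·(-11.858607) = -13.651981
y(2.84) ≈ -13.6520

-13.6520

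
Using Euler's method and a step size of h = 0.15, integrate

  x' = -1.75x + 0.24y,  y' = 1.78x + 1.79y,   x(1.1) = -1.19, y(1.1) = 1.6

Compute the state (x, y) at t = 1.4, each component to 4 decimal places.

Euler on (x,y): x_{n+1} = x_n + h·x', y_{n+1} = y_n + h·y'.
1.100000: (-1.190000, 1.600000); f=(2.466500, 0.745800) → (-0.820025, 1.711870)
1.250000: (-0.820025, 1.711870); f=(1.845893, 1.604603) → (-0.543141, 1.952560)
(x(1.4), y(1.4)) ≈ (-0.5431, 1.9526)

-0.5431, 1.9526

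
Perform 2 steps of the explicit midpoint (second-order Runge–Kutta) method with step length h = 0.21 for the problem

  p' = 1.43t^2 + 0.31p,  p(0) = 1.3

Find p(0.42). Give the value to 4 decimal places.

Midpoint: k1 = f(t_n, p_n); k2 = f(t_n + h/2, p_n + (h/2)·k1); p_{n+1} = p_n + h·k2.
t=0.000000, p=1.300000:
  k1 = f(0.000000, 1.300000) = 0.403000
  k2 = f(0.105000, 1.342315) = 0.431883
  p ← 1.300000 + 0.21·0.431883 = 1.390696
t=0.210000, p=1.390696:
  k1 = f(0.210000, 1.390696) = 0.494179
  k2 = f(0.315000, 1.442584) = 0.589093
  p ← 1.390696 + 0.21·0.589093 = 1.514405
p(0.42) ≈ 1.5144

1.5144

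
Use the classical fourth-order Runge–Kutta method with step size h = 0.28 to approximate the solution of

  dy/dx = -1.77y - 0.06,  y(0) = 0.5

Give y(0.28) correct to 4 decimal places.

0.2915

RK4: k1 = f(x_n, y_n); k2 = f(x_n + h/2, y_n + (h/2)·k1); k3 = f(x_n + h/2, y_n + (h/2)·k2); k4 = f(x_n + h, y_n + h·k3); y_{n+1} = y_n + (h/6)·(k1 + 2k2 + 2k3 + k4).
x=0.000000, y=0.500000:
  k1 = f(0.000000, 0.500000) = -0.945000
  k2 = f(0.140000, 0.367700) = -0.710829
  k3 = f(0.140000, 0.400484) = -0.768857
  k4 = f(0.280000, 0.284720) = -0.563955
  y ← 0.500000 + (0.28/6)·(k1 + 2k2 + 2k3 + k4) = 0.291478
y(0.28) ≈ 0.2915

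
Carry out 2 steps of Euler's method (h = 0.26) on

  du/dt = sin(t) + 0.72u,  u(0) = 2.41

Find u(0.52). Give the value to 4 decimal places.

3.4636

Euler: u_{n+1} = u_n + h·f(t_n, u_n).
t=0.000000, u=2.410000: f=1.735200 → u ← 2.410000 + 0.26·1.735200 = 2.861152
t=0.260000, u=2.861152: f=2.317110 → u ← 2.861152 + 0.26·2.317110 = 3.463601
u(0.52) ≈ 3.4636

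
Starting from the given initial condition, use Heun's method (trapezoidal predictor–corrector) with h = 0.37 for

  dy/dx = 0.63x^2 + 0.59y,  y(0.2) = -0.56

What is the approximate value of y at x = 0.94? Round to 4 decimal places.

-0.6608

Heun: k1 = f(x_n, y_n); k2 = f(x_n + h, y_n + h·k1); y_{n+1} = y_n + (h/2)·(k1 + k2).
x=0.200000, y=-0.560000:
  k1 = f(0.200000, -0.560000) = -0.305200
  k2 = f(0.570000, -0.672924) = -0.192338
  y ← -0.560000 + (0.37/2)·(-0.305200 + (-0.192338)) = -0.652045
x=0.570000, y=-0.652045:
  k1 = f(0.570000, -0.652045) = -0.180019
  k2 = f(0.940000, -0.718652) = 0.132663
  y ← -0.652045 + (0.37/2)·(-0.180019 + 0.132663) = -0.660805
y(0.94) ≈ -0.6608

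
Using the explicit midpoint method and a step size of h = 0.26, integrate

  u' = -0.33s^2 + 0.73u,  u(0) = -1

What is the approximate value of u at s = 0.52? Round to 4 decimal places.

-1.4742

Midpoint: k1 = f(s_n, u_n); k2 = f(s_n + h/2, u_n + (h/2)·k1); u_{n+1} = u_n + h·k2.
s=0.000000, u=-1.000000:
  k1 = f(0.000000, -1.000000) = -0.730000
  k2 = f(0.130000, -1.094900) = -0.804854
  u ← -1.000000 + 0.26·(-0.804854) = -1.209262
s=0.260000, u=-1.209262:
  k1 = f(0.260000, -1.209262) = -0.905069
  k2 = f(0.390000, -1.326921) = -1.018845
  u ← -1.209262 + 0.26·(-1.018845) = -1.474162
u(0.52) ≈ -1.4742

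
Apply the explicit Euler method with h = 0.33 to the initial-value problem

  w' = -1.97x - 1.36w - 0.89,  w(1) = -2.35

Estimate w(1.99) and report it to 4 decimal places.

-2.6916

Euler: w_{n+1} = w_n + h·f(x_n, w_n).
x=1.000000, w=-2.350000: f=0.336000 → w ← -2.350000 + 0.33·0.336000 = -2.239120
x=1.330000, w=-2.239120: f=-0.464897 → w ← -2.239120 + 0.33·(-0.464897) = -2.392536
x=1.660000, w=-2.392536: f=-0.906351 → w ← -2.392536 + 0.33·(-0.906351) = -2.691632
w(1.99) ≈ -2.6916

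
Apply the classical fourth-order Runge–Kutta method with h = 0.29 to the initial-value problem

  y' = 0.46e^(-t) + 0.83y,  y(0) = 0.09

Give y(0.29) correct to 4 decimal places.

0.2462

RK4: k1 = f(t_n, y_n); k2 = f(t_n + h/2, y_n + (h/2)·k1); k3 = f(t_n + h/2, y_n + (h/2)·k2); k4 = f(t_n + h, y_n + h·k3); y_{n+1} = y_n + (h/6)·(k1 + 2k2 + 2k3 + k4).
t=0.000000, y=0.090000:
  k1 = f(0.000000, 0.090000) = 0.534700
  k2 = f(0.145000, 0.167531) = 0.536961
  k3 = f(0.145000, 0.167859) = 0.537234
  k4 = f(0.290000, 0.245798) = 0.548213
  y ← 0.090000 + (0.29/6)·(k1 + 2k2 + 2k3 + k4) = 0.246180
y(0.29) ≈ 0.2462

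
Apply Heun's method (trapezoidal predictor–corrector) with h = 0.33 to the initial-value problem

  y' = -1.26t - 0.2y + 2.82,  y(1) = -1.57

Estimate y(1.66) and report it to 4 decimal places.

Heun: k1 = f(t_n, y_n); k2 = f(t_n + h, y_n + h·k1); y_{n+1} = y_n + (h/2)·(k1 + k2).
t=1.000000, y=-1.570000:
  k1 = f(1.000000, -1.570000) = 1.874000
  k2 = f(1.330000, -0.951580) = 1.334516
  y ← -1.570000 + (0.33/2)·(1.874000 + 1.334516) = -1.040595
t=1.330000, y=-1.040595:
  k1 = f(1.330000, -1.040595) = 1.352319
  k2 = f(1.660000, -0.594330) = 0.847266
  y ← -1.040595 + (0.33/2)·(1.352319 + 0.847266) = -0.677663
y(1.66) ≈ -0.6777

-0.6777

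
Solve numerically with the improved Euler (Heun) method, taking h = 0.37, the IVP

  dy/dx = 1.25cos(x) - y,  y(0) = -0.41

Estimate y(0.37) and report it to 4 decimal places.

0.0749

Heun: k1 = f(x_n, y_n); k2 = f(x_n + h, y_n + h·k1); y_{n+1} = y_n + (h/2)·(k1 + k2).
x=0.000000, y=-0.410000:
  k1 = f(0.000000, -0.410000) = 1.660000
  k2 = f(0.370000, 0.204200) = 0.961209
  y ← -0.410000 + (0.37/2)·(1.660000 + 0.961209) = 0.074924
y(0.37) ≈ 0.0749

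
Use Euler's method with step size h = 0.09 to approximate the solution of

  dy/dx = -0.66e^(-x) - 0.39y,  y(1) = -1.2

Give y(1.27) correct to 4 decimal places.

-1.1359

Euler: y_{n+1} = y_n + h·f(x_n, y_n).
x=1.000000, y=-1.200000: f=0.225200 → y ← -1.200000 + 0.09·0.225200 = -1.179732
x=1.090000, y=-1.179732: f=0.238193 → y ← -1.179732 + 0.09·0.238193 = -1.158295
x=1.180000, y=-1.158295: f=0.248931 → y ← -1.158295 + 0.09·0.248931 = -1.135891
y(1.27) ≈ -1.1359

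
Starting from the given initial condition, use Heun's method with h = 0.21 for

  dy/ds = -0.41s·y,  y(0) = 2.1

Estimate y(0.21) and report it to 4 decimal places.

2.0810

Heun: k1 = f(s_n, y_n); k2 = f(s_n + h, y_n + h·k1); y_{n+1} = y_n + (h/2)·(k1 + k2).
s=0.000000, y=2.100000:
  k1 = f(0.000000, 2.100000) = 0.000000
  k2 = f(0.210000, 2.100000) = -0.180810
  y ← 2.100000 + (0.21/2)·(0.000000 + (-0.180810)) = 2.081015
y(0.21) ≈ 2.0810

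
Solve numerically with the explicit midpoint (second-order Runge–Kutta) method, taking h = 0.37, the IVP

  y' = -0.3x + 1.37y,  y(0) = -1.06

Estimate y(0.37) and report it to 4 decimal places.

Midpoint: k1 = f(x_n, y_n); k2 = f(x_n + h/2, y_n + (h/2)·k1); y_{n+1} = y_n + h·k2.
x=0.000000, y=-1.060000:
  k1 = f(0.000000, -1.060000) = -1.452200
  k2 = f(0.185000, -1.328657) = -1.875760
  y ← -1.060000 + 0.37·(-1.875760) = -1.754031
y(0.37) ≈ -1.7540

-1.7540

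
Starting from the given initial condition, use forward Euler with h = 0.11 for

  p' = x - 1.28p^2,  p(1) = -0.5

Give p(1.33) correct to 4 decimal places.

-0.2096

Euler: p_{n+1} = p_n + h·f(x_n, p_n).
x=1.000000, p=-0.500000: f=0.680000 → p ← -0.500000 + 0.11·0.680000 = -0.425200
x=1.110000, p=-0.425200: f=0.878582 → p ← -0.425200 + 0.11·0.878582 = -0.328556
x=1.220000, p=-0.328556: f=1.081825 → p ← -0.328556 + 0.11·1.081825 = -0.209555
p(1.33) ≈ -0.2096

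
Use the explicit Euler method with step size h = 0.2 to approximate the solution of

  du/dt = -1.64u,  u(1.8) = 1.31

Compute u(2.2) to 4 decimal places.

Euler: u_{n+1} = u_n + h·f(t_n, u_n).
t=1.800000, u=1.310000: f=-2.148400 → u ← 1.310000 + 0.2·(-2.148400) = 0.880320
t=2.000000, u=0.880320: f=-1.443725 → u ← 0.880320 + 0.2·(-1.443725) = 0.591575
u(2.2) ≈ 0.5916

0.5916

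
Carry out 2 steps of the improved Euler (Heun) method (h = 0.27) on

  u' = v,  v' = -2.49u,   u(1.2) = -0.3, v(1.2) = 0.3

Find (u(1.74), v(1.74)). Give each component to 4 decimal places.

-0.0463, 0.5603

Heun on (u,v): k1 = f(s_n, state_n); k2 = f(s_n + h, state_n + h·k1); state_{n+1} = state_n + (h/2)·(k1 + k2).
1.200000: (-0.300000, 0.300000)
  k1 = (0.300000, 0.747000)
  predictor → (-0.219000, 0.501690)
  k2 = (0.501690, 0.545310)
  → (-0.191772, 0.474462)
1.470000: (-0.191772, 0.474462)
  k1 = (0.474462, 0.477512)
  predictor → (-0.063667, 0.603390)
  k2 = (0.603390, 0.158531)
  → (-0.046262, 0.560328)
(u(1.74), v(1.74)) ≈ (-0.0463, 0.5603)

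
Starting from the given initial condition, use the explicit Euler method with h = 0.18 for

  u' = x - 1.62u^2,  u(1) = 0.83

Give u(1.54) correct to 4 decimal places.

0.8742

Euler: u_{n+1} = u_n + h·f(x_n, u_n).
x=1.000000, u=0.830000: f=-0.116018 → u ← 0.830000 + 0.18·(-0.116018) = 0.809117
x=1.180000, u=0.809117: f=0.119435 → u ← 0.809117 + 0.18·0.119435 = 0.830615
x=1.360000, u=0.830615: f=0.242328 → u ← 0.830615 + 0.18·0.242328 = 0.874234
u(1.54) ≈ 0.8742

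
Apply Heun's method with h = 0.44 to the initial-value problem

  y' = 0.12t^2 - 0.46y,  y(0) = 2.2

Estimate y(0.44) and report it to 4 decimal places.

1.8049

Heun: k1 = f(t_n, y_n); k2 = f(t_n + h, y_n + h·k1); y_{n+1} = y_n + (h/2)·(k1 + k2).
t=0.000000, y=2.200000:
  k1 = f(0.000000, 2.200000) = -1.012000
  k2 = f(0.440000, 1.754720) = -0.783939
  y ← 2.200000 + (0.44/2)·(-1.012000 + (-0.783939)) = 1.804893
y(0.44) ≈ 1.8049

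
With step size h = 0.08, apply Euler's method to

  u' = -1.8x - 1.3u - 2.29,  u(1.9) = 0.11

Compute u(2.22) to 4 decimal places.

-1.5550

Euler: u_{n+1} = u_n + h·f(x_n, u_n).
x=1.900000, u=0.110000: f=-5.853000 → u ← 0.110000 + 0.08·(-5.853000) = -0.358240
x=1.980000, u=-0.358240: f=-5.388288 → u ← -0.358240 + 0.08·(-5.388288) = -0.789303
x=2.060000, u=-0.789303: f=-4.971906 → u ← -0.789303 + 0.08·(-4.971906) = -1.187056
x=2.140000, u=-1.187056: f=-4.598828 → u ← -1.187056 + 0.08·(-4.598828) = -1.554962
u(2.22) ≈ -1.5550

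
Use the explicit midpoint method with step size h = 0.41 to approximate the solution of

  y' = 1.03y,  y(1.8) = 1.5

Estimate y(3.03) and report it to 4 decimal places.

Midpoint: k1 = f(s_n, y_n); k2 = f(s_n + h/2, y_n + (h/2)·k1); y_{n+1} = y_n + h·k2.
s=1.800000, y=1.500000:
  k1 = f(1.800000, 1.500000) = 1.545000
  k2 = f(2.005000, 1.816725) = 1.871227
  y ← 1.500000 + 0.41·1.871227 = 2.267203
s=2.210000, y=2.267203:
  k1 = f(2.210000, 2.267203) = 2.335219
  k2 = f(2.415000, 2.745923) = 2.828301
  y ← 2.267203 + 0.41·2.828301 = 3.426806
s=2.620000, y=3.426806:
  k1 = f(2.620000, 3.426806) = 3.529610
  k2 = f(2.825000, 4.150376) = 4.274888
  y ← 3.426806 + 0.41·4.274888 = 5.179510
y(3.03) ≈ 5.1795

5.1795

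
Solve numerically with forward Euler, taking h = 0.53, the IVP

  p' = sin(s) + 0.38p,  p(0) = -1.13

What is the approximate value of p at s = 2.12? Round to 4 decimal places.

-0.8820

Euler: p_{n+1} = p_n + h·f(s_n, p_n).
s=0.000000, p=-1.130000: f=-0.429400 → p ← -1.130000 + 0.53·(-0.429400) = -1.357582
s=0.530000, p=-1.357582: f=-0.010348 → p ← -1.357582 + 0.53·(-0.010348) = -1.363066
s=1.060000, p=-1.363066: f=0.354390 → p ← -1.363066 + 0.53·0.354390 = -1.175239
s=1.590000, p=-1.175239: f=0.553225 → p ← -1.175239 + 0.53·0.553225 = -0.882030
p(2.12) ≈ -0.8820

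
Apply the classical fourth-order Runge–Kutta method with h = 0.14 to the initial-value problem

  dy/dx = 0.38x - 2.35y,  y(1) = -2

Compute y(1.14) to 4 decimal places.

RK4: k1 = f(x_n, y_n); k2 = f(x_n + h/2, y_n + (h/2)·k1); k3 = f(x_n + h/2, y_n + (h/2)·k2); k4 = f(x_n + h, y_n + h·k3); y_{n+1} = y_n + (h/6)·(k1 + 2k2 + 2k3 + k4).
x=1.000000, y=-2.000000:
  k1 = f(1.000000, -2.000000) = 5.080000
  k2 = f(1.070000, -1.644400) = 4.270940
  k3 = f(1.070000, -1.701034) = 4.404030
  k4 = f(1.140000, -1.383436) = 3.684274
  y ← -2.000000 + (0.14/6)·(k1 + 2k2 + 2k3 + k4) = -1.390668
y(1.14) ≈ -1.3907

-1.3907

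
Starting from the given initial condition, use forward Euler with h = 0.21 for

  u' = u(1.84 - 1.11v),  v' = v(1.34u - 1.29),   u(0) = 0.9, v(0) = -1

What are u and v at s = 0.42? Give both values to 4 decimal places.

2.3545, -1.1192

Euler on (u,v): u_{n+1} = u_n + h·u', v_{n+1} = v_n + h·v'.
0.000000: (0.900000, -1.000000); f=(2.655000, 0.084000) → (1.457550, -0.982360)
0.210000: (1.457550, -0.982360); f=(4.271233, -0.651420) → (2.354509, -1.119158)
(u(0.42), v(0.42)) ≈ (2.3545, -1.1192)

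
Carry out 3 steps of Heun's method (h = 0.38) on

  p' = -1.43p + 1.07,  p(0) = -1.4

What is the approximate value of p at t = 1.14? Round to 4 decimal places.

0.2743

Heun: k1 = f(t_n, p_n); k2 = f(t_n + h, p_n + h·k1); p_{n+1} = p_n + (h/2)·(k1 + k2).
t=0.000000, p=-1.400000:
  k1 = f(0.000000, -1.400000) = 3.072000
  k2 = f(0.380000, -0.232640) = 1.402675
  p ← -1.400000 + (0.38/2)·(3.072000 + 1.402675) = -0.549812
t=0.380000, p=-0.549812:
  k1 = f(0.380000, -0.549812) = 1.856231
  k2 = f(0.760000, 0.155556) = 0.847555
  p ← -0.549812 + (0.38/2)·(1.856231 + 0.847555) = -0.036092
t=0.760000, p=-0.036092:
  k1 = f(0.760000, -0.036092) = 1.121612
  k2 = f(1.140000, 0.390120) = 0.512128
  p ← -0.036092 + (0.38/2)·(1.121612 + 0.512128) = 0.274318
p(1.14) ≈ 0.2743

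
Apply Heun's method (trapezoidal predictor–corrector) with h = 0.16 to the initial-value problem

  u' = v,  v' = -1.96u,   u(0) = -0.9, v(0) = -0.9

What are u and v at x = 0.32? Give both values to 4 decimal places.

-1.0910, -0.2599

Heun on (u,v): k1 = f(x_n, state_n); k2 = f(x_n + h, state_n + h·k1); state_{n+1} = state_n + (h/2)·(k1 + k2).
0.000000: (-0.900000, -0.900000)
  k1 = (-0.900000, 1.764000)
  predictor → (-1.044000, -0.617760)
  k2 = (-0.617760, 2.046240)
  → (-1.021421, -0.595181)
0.160000: (-1.021421, -0.595181)
  k1 = (-0.595181, 2.001985)
  predictor → (-1.116650, -0.274863)
  k2 = (-0.274863, 2.188633)
  → (-1.091024, -0.259931)
(u(0.32), v(0.32)) ≈ (-1.0910, -0.2599)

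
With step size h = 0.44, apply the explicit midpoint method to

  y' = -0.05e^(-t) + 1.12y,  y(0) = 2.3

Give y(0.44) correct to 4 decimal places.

Midpoint: k1 = f(t_n, y_n); k2 = f(t_n + h/2, y_n + (h/2)·k1); y_{n+1} = y_n + h·k2.
t=0.000000, y=2.300000:
  k1 = f(0.000000, 2.300000) = 2.526000
  k2 = f(0.220000, 2.855720) = 3.158280
  y ← 2.300000 + 0.44·3.158280 = 3.689643
y(0.44) ≈ 3.6896

3.6896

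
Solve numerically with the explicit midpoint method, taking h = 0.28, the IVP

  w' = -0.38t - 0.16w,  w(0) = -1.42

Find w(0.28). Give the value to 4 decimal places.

-1.3727

Midpoint: k1 = f(t_n, w_n); k2 = f(t_n + h/2, w_n + (h/2)·k1); w_{n+1} = w_n + h·k2.
t=0.000000, w=-1.420000:
  k1 = f(0.000000, -1.420000) = 0.227200
  k2 = f(0.140000, -1.388192) = 0.168911
  w ← -1.420000 + 0.28·0.168911 = -1.372705
w(0.28) ≈ -1.3727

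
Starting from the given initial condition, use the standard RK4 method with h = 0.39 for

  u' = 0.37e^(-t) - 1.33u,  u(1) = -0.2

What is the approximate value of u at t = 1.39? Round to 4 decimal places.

RK4: k1 = f(t_n, u_n); k2 = f(t_n + h/2, u_n + (h/2)·k1); k3 = f(t_n + h/2, u_n + (h/2)·k2); k4 = f(t_n + h, u_n + h·k3); u_{n+1} = u_n + (h/6)·(k1 + 2k2 + 2k3 + k4).
t=1.000000, u=-0.200000:
  k1 = f(1.000000, -0.200000) = 0.402115
  k2 = f(1.195000, -0.121587) = 0.273712
  k3 = f(1.195000, -0.146626) = 0.307013
  k4 = f(1.390000, -0.080265) = 0.198910
  u ← -0.200000 + (0.39/6)·(k1 + 2k2 + 2k3 + k4) = -0.085439
u(1.39) ≈ -0.0854

-0.0854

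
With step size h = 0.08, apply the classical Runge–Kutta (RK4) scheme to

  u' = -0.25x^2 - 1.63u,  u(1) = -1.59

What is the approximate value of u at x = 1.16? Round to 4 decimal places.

RK4: k1 = f(x_n, u_n); k2 = f(x_n + h/2, u_n + (h/2)·k1); k3 = f(x_n + h/2, u_n + (h/2)·k2); k4 = f(x_n + h, u_n + h·k3); u_{n+1} = u_n + (h/6)·(k1 + 2k2 + 2k3 + k4).
x=1.000000, u=-1.590000:
  k1 = f(1.000000, -1.590000) = 2.341700
  k2 = f(1.040000, -1.496332) = 2.168621
  k3 = f(1.040000, -1.503255) = 2.179906
  k4 = f(1.080000, -1.415608) = 2.015840
  u ← -1.590000 + (0.08/6)·(k1 + 2k2 + 2k3 + k4) = -1.415939
x=1.080000, u=-1.415939:
  k1 = f(1.080000, -1.415939) = 2.016380
  k2 = f(1.120000, -1.335284) = 1.862912
  k3 = f(1.120000, -1.341422) = 1.872918
  k4 = f(1.160000, -1.266105) = 1.727352
  u ← -1.415939 + (0.08/6)·(k1 + 2k2 + 2k3 + k4) = -1.266400
u(1.16) ≈ -1.2664

-1.2664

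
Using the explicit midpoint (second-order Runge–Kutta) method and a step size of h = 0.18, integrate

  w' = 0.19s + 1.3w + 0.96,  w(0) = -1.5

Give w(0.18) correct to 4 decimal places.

Midpoint: k1 = f(s_n, w_n); k2 = f(s_n + h/2, w_n + (h/2)·k1); w_{n+1} = w_n + h·k2.
s=0.000000, w=-1.500000:
  k1 = f(0.000000, -1.500000) = -0.990000
  k2 = f(0.090000, -1.589100) = -1.088730
  w ← -1.500000 + 0.18·(-1.088730) = -1.695971
w(0.18) ≈ -1.6960

-1.6960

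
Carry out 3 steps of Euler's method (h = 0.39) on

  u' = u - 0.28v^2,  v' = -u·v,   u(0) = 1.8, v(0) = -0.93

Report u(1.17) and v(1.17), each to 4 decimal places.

Euler on (u,v): u_{n+1} = u_n + h·u', v_{n+1} = v_n + h·v'.
0.000000: (1.800000, -0.930000); f=(1.557828, 1.674000) → (2.407553, -0.277140)
0.390000: (2.407553, -0.277140); f=(2.386047, 0.667229) → (3.338111, -0.016921)
0.780000: (3.338111, -0.016921); f=(3.338031, 0.056483) → (4.639943, 0.005108)
(u(1.17), v(1.17)) ≈ (4.6399, 0.0051)

4.6399, 0.0051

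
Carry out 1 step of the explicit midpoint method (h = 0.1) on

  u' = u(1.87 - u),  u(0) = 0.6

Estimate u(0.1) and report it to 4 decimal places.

Midpoint: k1 = f(x_n, u_n); k2 = f(x_n + h/2, u_n + (h/2)·k1); u_{n+1} = u_n + h·k2.
x=0.000000, u=0.600000:
  k1 = f(0.000000, 0.600000) = 0.762000
  k2 = f(0.050000, 0.638100) = 0.786075
  u ← 0.600000 + 0.1·0.786075 = 0.678608
u(0.1) ≈ 0.6786

0.6786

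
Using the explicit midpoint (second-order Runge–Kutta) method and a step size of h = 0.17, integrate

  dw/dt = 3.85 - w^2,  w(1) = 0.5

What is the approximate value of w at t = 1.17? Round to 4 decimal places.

1.0441

Midpoint: k1 = f(t_n, w_n); k2 = f(t_n + h/2, w_n + (h/2)·k1); w_{n+1} = w_n + h·k2.
t=1.000000, w=0.500000:
  k1 = f(1.000000, 0.500000) = 3.600000
  k2 = f(1.085000, 0.806000) = 3.200364
  w ← 0.500000 + 0.17·3.200364 = 1.044062
w(1.17) ≈ 1.0441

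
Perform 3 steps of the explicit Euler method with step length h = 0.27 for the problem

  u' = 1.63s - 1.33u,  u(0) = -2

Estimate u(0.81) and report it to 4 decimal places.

Euler: u_{n+1} = u_n + h·f(s_n, u_n).
s=0.000000, u=-2.000000: f=2.660000 → u ← -2.000000 + 0.27·2.660000 = -1.281800
s=0.270000, u=-1.281800: f=2.144894 → u ← -1.281800 + 0.27·2.144894 = -0.702679
s=0.540000, u=-0.702679: f=1.814763 → u ← -0.702679 + 0.27·1.814763 = -0.212693
u(0.81) ≈ -0.2127

-0.2127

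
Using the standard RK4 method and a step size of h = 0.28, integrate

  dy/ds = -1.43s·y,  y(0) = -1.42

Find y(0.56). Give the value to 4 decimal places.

-1.1348

RK4: k1 = f(s_n, y_n); k2 = f(s_n + h/2, y_n + (h/2)·k1); k3 = f(s_n + h/2, y_n + (h/2)·k2); k4 = f(s_n + h, y_n + h·k3); y_{n+1} = y_n + (h/6)·(k1 + 2k2 + 2k3 + k4).
s=0.000000, y=-1.420000:
  k1 = f(0.000000, -1.420000) = 0.000000
  k2 = f(0.140000, -1.420000) = 0.284284
  k3 = f(0.140000, -1.380200) = 0.276316
  k4 = f(0.280000, -1.342631) = 0.537590
  y ← -1.420000 + (0.28/6)·(k1 + 2k2 + 2k3 + k4) = -1.342590
s=0.280000, y=-1.342590:
  k1 = f(0.280000, -1.342590) = 0.537573
  k2 = f(0.420000, -1.267330) = 0.761158
  k3 = f(0.420000, -1.236028) = 0.742358
  k4 = f(0.560000, -1.134730) = 0.908691
  y ← -1.342590 + (0.28/6)·(k1 + 2k2 + 2k3 + k4) = -1.134769
y(0.56) ≈ -1.1348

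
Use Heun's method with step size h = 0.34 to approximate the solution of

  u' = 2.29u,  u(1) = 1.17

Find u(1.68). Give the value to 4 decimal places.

5.0702

Heun: k1 = f(t_n, u_n); k2 = f(t_n + h, u_n + h·k1); u_{n+1} = u_n + (h/2)·(k1 + k2).
t=1.000000, u=1.170000:
  k1 = f(1.000000, 1.170000) = 2.679300
  k2 = f(1.340000, 2.080962) = 4.765403
  u ← 1.170000 + (0.34/2)·(2.679300 + 4.765403) = 2.435600
t=1.340000, u=2.435600:
  k1 = f(1.340000, 2.435600) = 5.577523
  k2 = f(1.680000, 4.331957) = 9.920182
  u ← 2.435600 + (0.34/2)·(5.577523 + 9.920182) = 5.070209
u(1.68) ≈ 5.0702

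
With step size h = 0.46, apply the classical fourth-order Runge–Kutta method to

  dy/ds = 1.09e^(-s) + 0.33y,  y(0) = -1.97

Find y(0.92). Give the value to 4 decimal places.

RK4: k1 = f(s_n, y_n); k2 = f(s_n + h/2, y_n + (h/2)·k1); k3 = f(s_n + h/2, y_n + (h/2)·k2); k4 = f(s_n + h, y_n + h·k3); y_{n+1} = y_n + (h/6)·(k1 + 2k2 + 2k3 + k4).
s=0.000000, y=-1.970000:
  k1 = f(0.000000, -1.970000) = 0.439900
  k2 = f(0.230000, -1.868823) = 0.249330
  k3 = f(0.230000, -1.912654) = 0.234866
  k4 = f(0.460000, -1.861962) = 0.073652
  y ← -1.970000 + (0.46/6)·(k1 + 2k2 + 2k3 + k4) = -1.856384
s=0.460000, y=-1.856384:
  k1 = f(0.460000, -1.856384) = 0.075492
  k2 = f(0.690000, -1.839021) = -0.060159
  k3 = f(0.690000, -1.870221) = -0.070455
  k4 = f(0.920000, -1.888794) = -0.188916
  y ← -1.856384 + (0.46/6)·(k1 + 2k2 + 2k3 + k4) = -1.885108
y(0.92) ≈ -1.8851

-1.8851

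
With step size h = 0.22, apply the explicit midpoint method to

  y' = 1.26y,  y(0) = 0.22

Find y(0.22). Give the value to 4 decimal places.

Midpoint: k1 = f(x_n, y_n); k2 = f(x_n + h/2, y_n + (h/2)·k1); y_{n+1} = y_n + h·k2.
x=0.000000, y=0.220000:
  k1 = f(0.000000, 0.220000) = 0.277200
  k2 = f(0.110000, 0.250492) = 0.315620
  y ← 0.220000 + 0.22·0.315620 = 0.289436
y(0.22) ≈ 0.2894

0.2894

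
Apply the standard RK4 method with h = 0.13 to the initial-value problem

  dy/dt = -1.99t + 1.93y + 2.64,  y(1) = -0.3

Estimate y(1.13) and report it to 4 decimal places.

RK4: k1 = f(t_n, y_n); k2 = f(t_n + h/2, y_n + (h/2)·k1); k3 = f(t_n + h/2, y_n + (h/2)·k2); k4 = f(t_n + h, y_n + h·k3); y_{n+1} = y_n + (h/6)·(k1 + 2k2 + 2k3 + k4).
t=1.000000, y=-0.300000:
  k1 = f(1.000000, -0.300000) = 0.071000
  k2 = f(1.065000, -0.295385) = -0.049443
  k3 = f(1.065000, -0.303214) = -0.064553
  k4 = f(1.130000, -0.308392) = -0.203896
  y ← -0.300000 + (0.13/6)·(k1 + 2k2 + 2k3 + k4) = -0.307819
y(1.13) ≈ -0.3078

-0.3078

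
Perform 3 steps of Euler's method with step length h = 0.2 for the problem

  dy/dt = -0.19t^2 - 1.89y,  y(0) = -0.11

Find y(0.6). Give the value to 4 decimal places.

Euler: y_{n+1} = y_n + h·f(t_n, y_n).
t=0.000000, y=-0.110000: f=0.207900 → y ← -0.110000 + 0.2·0.207900 = -0.068420
t=0.200000, y=-0.068420: f=0.121714 → y ← -0.068420 + 0.2·0.121714 = -0.044077
t=0.400000, y=-0.044077: f=0.052906 → y ← -0.044077 + 0.2·0.052906 = -0.033496
y(0.6) ≈ -0.0335

-0.0335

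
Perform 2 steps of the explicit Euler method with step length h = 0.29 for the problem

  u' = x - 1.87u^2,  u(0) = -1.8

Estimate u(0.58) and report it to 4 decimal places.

-10.3345

Euler: u_{n+1} = u_n + h·f(x_n, u_n).
x=0.000000, u=-1.800000: f=-6.058800 → u ← -1.800000 + 0.29·(-6.058800) = -3.557052
x=0.290000, u=-3.557052: f=-23.370397 → u ← -3.557052 + 0.29·(-23.370397) = -10.334467
u(0.58) ≈ -10.3345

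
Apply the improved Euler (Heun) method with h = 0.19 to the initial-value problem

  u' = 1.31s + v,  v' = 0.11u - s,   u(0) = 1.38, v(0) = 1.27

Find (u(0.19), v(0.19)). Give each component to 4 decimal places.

Heun on (u,v): k1 = f(s_n, state_n); k2 = f(s_n + h, state_n + h·k1); state_{n+1} = state_n + (h/2)·(k1 + k2).
0.000000: (1.380000, 1.270000)
  k1 = (1.270000, 0.151800)
  predictor → (1.621300, 1.298842)
  k2 = (1.547742, -0.011657)
  → (1.647685, 1.283314)
(u(0.19), v(0.19)) ≈ (1.6477, 1.2833)

1.6477, 1.2833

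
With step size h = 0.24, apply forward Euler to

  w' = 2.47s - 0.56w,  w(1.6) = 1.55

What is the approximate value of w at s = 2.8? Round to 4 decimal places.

5.6250

Euler: w_{n+1} = w_n + h·f(s_n, w_n).
s=1.600000, w=1.550000: f=3.084000 → w ← 1.550000 + 0.24·3.084000 = 2.290160
s=1.840000, w=2.290160: f=3.262310 → w ← 2.290160 + 0.24·3.262310 = 3.073114
s=2.080000, w=3.073114: f=3.416656 → w ← 3.073114 + 0.24·3.416656 = 3.893112
s=2.320000, w=3.893112: f=3.550257 → w ← 3.893112 + 0.24·3.550257 = 4.745174
s=2.560000, w=4.745174: f=3.665903 → w ← 4.745174 + 0.24·3.665903 = 5.624990
w(2.8) ≈ 5.6250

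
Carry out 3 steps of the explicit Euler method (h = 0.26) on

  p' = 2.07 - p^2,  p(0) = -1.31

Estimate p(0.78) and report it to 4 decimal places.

Euler: p_{n+1} = p_n + h·f(t_n, p_n).
t=0.000000, p=-1.310000: f=0.353900 → p ← -1.310000 + 0.26·0.353900 = -1.217986
t=0.260000, p=-1.217986: f=0.586510 → p ← -1.217986 + 0.26·0.586510 = -1.065493
t=0.520000, p=-1.065493: f=0.934724 → p ← -1.065493 + 0.26·0.934724 = -0.822465
p(0.78) ≈ -0.8225

-0.8225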